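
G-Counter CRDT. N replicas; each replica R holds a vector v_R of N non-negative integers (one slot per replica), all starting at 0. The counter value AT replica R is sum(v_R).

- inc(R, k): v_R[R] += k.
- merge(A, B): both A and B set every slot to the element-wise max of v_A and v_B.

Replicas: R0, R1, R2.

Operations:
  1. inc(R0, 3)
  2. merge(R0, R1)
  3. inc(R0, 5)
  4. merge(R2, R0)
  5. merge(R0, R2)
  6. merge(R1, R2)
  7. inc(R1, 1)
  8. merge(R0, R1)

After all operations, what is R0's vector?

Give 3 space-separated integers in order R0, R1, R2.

Op 1: inc R0 by 3 -> R0=(3,0,0) value=3
Op 2: merge R0<->R1 -> R0=(3,0,0) R1=(3,0,0)
Op 3: inc R0 by 5 -> R0=(8,0,0) value=8
Op 4: merge R2<->R0 -> R2=(8,0,0) R0=(8,0,0)
Op 5: merge R0<->R2 -> R0=(8,0,0) R2=(8,0,0)
Op 6: merge R1<->R2 -> R1=(8,0,0) R2=(8,0,0)
Op 7: inc R1 by 1 -> R1=(8,1,0) value=9
Op 8: merge R0<->R1 -> R0=(8,1,0) R1=(8,1,0)

Answer: 8 1 0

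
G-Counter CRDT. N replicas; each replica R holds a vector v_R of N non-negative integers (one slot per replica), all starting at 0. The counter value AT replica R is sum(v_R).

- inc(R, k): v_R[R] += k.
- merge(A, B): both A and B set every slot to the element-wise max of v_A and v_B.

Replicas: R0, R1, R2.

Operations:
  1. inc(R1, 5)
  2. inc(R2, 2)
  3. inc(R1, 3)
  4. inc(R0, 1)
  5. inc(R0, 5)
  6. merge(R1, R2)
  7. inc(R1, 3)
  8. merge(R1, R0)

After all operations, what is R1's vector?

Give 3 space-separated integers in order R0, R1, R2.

Answer: 6 11 2

Derivation:
Op 1: inc R1 by 5 -> R1=(0,5,0) value=5
Op 2: inc R2 by 2 -> R2=(0,0,2) value=2
Op 3: inc R1 by 3 -> R1=(0,8,0) value=8
Op 4: inc R0 by 1 -> R0=(1,0,0) value=1
Op 5: inc R0 by 5 -> R0=(6,0,0) value=6
Op 6: merge R1<->R2 -> R1=(0,8,2) R2=(0,8,2)
Op 7: inc R1 by 3 -> R1=(0,11,2) value=13
Op 8: merge R1<->R0 -> R1=(6,11,2) R0=(6,11,2)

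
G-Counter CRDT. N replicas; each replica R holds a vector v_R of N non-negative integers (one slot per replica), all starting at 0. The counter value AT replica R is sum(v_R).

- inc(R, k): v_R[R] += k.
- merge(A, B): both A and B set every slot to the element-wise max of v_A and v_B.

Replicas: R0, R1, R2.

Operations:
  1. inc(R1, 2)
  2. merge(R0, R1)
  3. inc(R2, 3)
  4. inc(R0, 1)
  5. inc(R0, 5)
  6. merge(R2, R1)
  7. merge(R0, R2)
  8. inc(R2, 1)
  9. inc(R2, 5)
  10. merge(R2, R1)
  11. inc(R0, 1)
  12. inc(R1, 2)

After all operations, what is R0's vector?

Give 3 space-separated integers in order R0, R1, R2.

Op 1: inc R1 by 2 -> R1=(0,2,0) value=2
Op 2: merge R0<->R1 -> R0=(0,2,0) R1=(0,2,0)
Op 3: inc R2 by 3 -> R2=(0,0,3) value=3
Op 4: inc R0 by 1 -> R0=(1,2,0) value=3
Op 5: inc R0 by 5 -> R0=(6,2,0) value=8
Op 6: merge R2<->R1 -> R2=(0,2,3) R1=(0,2,3)
Op 7: merge R0<->R2 -> R0=(6,2,3) R2=(6,2,3)
Op 8: inc R2 by 1 -> R2=(6,2,4) value=12
Op 9: inc R2 by 5 -> R2=(6,2,9) value=17
Op 10: merge R2<->R1 -> R2=(6,2,9) R1=(6,2,9)
Op 11: inc R0 by 1 -> R0=(7,2,3) value=12
Op 12: inc R1 by 2 -> R1=(6,4,9) value=19

Answer: 7 2 3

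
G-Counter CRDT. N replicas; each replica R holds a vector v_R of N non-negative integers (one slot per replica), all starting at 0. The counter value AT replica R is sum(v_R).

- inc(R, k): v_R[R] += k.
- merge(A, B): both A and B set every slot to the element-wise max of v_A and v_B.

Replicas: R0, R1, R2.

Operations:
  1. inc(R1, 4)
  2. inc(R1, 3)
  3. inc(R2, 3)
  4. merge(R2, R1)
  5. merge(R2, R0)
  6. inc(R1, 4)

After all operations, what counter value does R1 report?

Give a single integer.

Op 1: inc R1 by 4 -> R1=(0,4,0) value=4
Op 2: inc R1 by 3 -> R1=(0,7,0) value=7
Op 3: inc R2 by 3 -> R2=(0,0,3) value=3
Op 4: merge R2<->R1 -> R2=(0,7,3) R1=(0,7,3)
Op 5: merge R2<->R0 -> R2=(0,7,3) R0=(0,7,3)
Op 6: inc R1 by 4 -> R1=(0,11,3) value=14

Answer: 14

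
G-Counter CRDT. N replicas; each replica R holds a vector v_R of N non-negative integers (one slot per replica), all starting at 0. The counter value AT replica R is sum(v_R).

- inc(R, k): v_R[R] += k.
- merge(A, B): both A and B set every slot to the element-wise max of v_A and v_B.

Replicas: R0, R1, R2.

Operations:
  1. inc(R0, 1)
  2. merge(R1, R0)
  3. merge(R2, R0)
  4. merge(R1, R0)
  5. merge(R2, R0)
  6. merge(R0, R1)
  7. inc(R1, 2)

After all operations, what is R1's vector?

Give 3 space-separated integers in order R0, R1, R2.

Op 1: inc R0 by 1 -> R0=(1,0,0) value=1
Op 2: merge R1<->R0 -> R1=(1,0,0) R0=(1,0,0)
Op 3: merge R2<->R0 -> R2=(1,0,0) R0=(1,0,0)
Op 4: merge R1<->R0 -> R1=(1,0,0) R0=(1,0,0)
Op 5: merge R2<->R0 -> R2=(1,0,0) R0=(1,0,0)
Op 6: merge R0<->R1 -> R0=(1,0,0) R1=(1,0,0)
Op 7: inc R1 by 2 -> R1=(1,2,0) value=3

Answer: 1 2 0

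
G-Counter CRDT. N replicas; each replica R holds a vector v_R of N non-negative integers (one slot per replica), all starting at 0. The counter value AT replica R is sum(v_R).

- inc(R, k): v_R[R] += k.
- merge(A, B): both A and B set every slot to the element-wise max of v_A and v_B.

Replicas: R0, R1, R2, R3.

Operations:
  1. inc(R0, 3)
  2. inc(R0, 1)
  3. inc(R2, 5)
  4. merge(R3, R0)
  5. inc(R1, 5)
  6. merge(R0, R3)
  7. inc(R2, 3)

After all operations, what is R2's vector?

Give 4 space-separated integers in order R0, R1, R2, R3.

Op 1: inc R0 by 3 -> R0=(3,0,0,0) value=3
Op 2: inc R0 by 1 -> R0=(4,0,0,0) value=4
Op 3: inc R2 by 5 -> R2=(0,0,5,0) value=5
Op 4: merge R3<->R0 -> R3=(4,0,0,0) R0=(4,0,0,0)
Op 5: inc R1 by 5 -> R1=(0,5,0,0) value=5
Op 6: merge R0<->R3 -> R0=(4,0,0,0) R3=(4,0,0,0)
Op 7: inc R2 by 3 -> R2=(0,0,8,0) value=8

Answer: 0 0 8 0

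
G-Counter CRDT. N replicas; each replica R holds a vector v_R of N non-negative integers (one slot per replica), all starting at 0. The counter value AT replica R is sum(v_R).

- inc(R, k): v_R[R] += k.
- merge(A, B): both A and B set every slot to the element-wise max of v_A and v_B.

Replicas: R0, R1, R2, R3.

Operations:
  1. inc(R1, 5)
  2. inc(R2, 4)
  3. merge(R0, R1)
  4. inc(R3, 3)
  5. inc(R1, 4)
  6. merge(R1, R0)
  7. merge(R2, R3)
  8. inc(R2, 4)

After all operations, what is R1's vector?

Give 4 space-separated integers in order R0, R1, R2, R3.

Answer: 0 9 0 0

Derivation:
Op 1: inc R1 by 5 -> R1=(0,5,0,0) value=5
Op 2: inc R2 by 4 -> R2=(0,0,4,0) value=4
Op 3: merge R0<->R1 -> R0=(0,5,0,0) R1=(0,5,0,0)
Op 4: inc R3 by 3 -> R3=(0,0,0,3) value=3
Op 5: inc R1 by 4 -> R1=(0,9,0,0) value=9
Op 6: merge R1<->R0 -> R1=(0,9,0,0) R0=(0,9,0,0)
Op 7: merge R2<->R3 -> R2=(0,0,4,3) R3=(0,0,4,3)
Op 8: inc R2 by 4 -> R2=(0,0,8,3) value=11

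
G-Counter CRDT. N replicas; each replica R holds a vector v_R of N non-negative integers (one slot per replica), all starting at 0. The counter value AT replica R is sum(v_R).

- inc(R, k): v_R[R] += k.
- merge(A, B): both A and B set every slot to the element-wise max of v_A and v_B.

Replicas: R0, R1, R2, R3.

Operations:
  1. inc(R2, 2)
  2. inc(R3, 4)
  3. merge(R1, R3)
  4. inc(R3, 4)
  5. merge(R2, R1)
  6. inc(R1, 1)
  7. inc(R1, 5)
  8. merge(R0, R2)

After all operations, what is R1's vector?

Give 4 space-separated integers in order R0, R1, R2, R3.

Op 1: inc R2 by 2 -> R2=(0,0,2,0) value=2
Op 2: inc R3 by 4 -> R3=(0,0,0,4) value=4
Op 3: merge R1<->R3 -> R1=(0,0,0,4) R3=(0,0,0,4)
Op 4: inc R3 by 4 -> R3=(0,0,0,8) value=8
Op 5: merge R2<->R1 -> R2=(0,0,2,4) R1=(0,0,2,4)
Op 6: inc R1 by 1 -> R1=(0,1,2,4) value=7
Op 7: inc R1 by 5 -> R1=(0,6,2,4) value=12
Op 8: merge R0<->R2 -> R0=(0,0,2,4) R2=(0,0,2,4)

Answer: 0 6 2 4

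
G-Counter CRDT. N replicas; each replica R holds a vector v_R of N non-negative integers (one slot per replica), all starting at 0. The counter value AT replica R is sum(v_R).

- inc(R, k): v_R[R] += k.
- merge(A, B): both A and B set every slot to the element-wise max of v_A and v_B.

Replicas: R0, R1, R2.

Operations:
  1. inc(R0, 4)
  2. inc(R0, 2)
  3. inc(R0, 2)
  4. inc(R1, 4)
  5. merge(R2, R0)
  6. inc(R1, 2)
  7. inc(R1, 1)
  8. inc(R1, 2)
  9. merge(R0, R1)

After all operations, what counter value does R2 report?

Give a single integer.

Op 1: inc R0 by 4 -> R0=(4,0,0) value=4
Op 2: inc R0 by 2 -> R0=(6,0,0) value=6
Op 3: inc R0 by 2 -> R0=(8,0,0) value=8
Op 4: inc R1 by 4 -> R1=(0,4,0) value=4
Op 5: merge R2<->R0 -> R2=(8,0,0) R0=(8,0,0)
Op 6: inc R1 by 2 -> R1=(0,6,0) value=6
Op 7: inc R1 by 1 -> R1=(0,7,0) value=7
Op 8: inc R1 by 2 -> R1=(0,9,0) value=9
Op 9: merge R0<->R1 -> R0=(8,9,0) R1=(8,9,0)

Answer: 8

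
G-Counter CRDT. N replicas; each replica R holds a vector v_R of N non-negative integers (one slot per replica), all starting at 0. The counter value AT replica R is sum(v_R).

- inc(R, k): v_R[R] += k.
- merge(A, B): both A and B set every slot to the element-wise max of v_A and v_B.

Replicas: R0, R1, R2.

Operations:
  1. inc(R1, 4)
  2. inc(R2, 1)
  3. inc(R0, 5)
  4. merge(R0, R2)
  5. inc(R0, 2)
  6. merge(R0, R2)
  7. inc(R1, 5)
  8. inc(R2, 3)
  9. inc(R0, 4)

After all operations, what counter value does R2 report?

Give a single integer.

Answer: 11

Derivation:
Op 1: inc R1 by 4 -> R1=(0,4,0) value=4
Op 2: inc R2 by 1 -> R2=(0,0,1) value=1
Op 3: inc R0 by 5 -> R0=(5,0,0) value=5
Op 4: merge R0<->R2 -> R0=(5,0,1) R2=(5,0,1)
Op 5: inc R0 by 2 -> R0=(7,0,1) value=8
Op 6: merge R0<->R2 -> R0=(7,0,1) R2=(7,0,1)
Op 7: inc R1 by 5 -> R1=(0,9,0) value=9
Op 8: inc R2 by 3 -> R2=(7,0,4) value=11
Op 9: inc R0 by 4 -> R0=(11,0,1) value=12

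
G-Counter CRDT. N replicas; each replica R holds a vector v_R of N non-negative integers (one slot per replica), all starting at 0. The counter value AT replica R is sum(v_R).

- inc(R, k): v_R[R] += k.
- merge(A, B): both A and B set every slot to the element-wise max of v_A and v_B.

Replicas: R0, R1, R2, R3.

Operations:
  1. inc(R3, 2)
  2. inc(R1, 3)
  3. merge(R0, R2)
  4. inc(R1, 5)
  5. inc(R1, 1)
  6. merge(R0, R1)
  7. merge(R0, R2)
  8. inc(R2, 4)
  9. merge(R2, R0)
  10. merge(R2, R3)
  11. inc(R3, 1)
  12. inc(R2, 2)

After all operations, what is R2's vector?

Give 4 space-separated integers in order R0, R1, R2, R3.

Op 1: inc R3 by 2 -> R3=(0,0,0,2) value=2
Op 2: inc R1 by 3 -> R1=(0,3,0,0) value=3
Op 3: merge R0<->R2 -> R0=(0,0,0,0) R2=(0,0,0,0)
Op 4: inc R1 by 5 -> R1=(0,8,0,0) value=8
Op 5: inc R1 by 1 -> R1=(0,9,0,0) value=9
Op 6: merge R0<->R1 -> R0=(0,9,0,0) R1=(0,9,0,0)
Op 7: merge R0<->R2 -> R0=(0,9,0,0) R2=(0,9,0,0)
Op 8: inc R2 by 4 -> R2=(0,9,4,0) value=13
Op 9: merge R2<->R0 -> R2=(0,9,4,0) R0=(0,9,4,0)
Op 10: merge R2<->R3 -> R2=(0,9,4,2) R3=(0,9,4,2)
Op 11: inc R3 by 1 -> R3=(0,9,4,3) value=16
Op 12: inc R2 by 2 -> R2=(0,9,6,2) value=17

Answer: 0 9 6 2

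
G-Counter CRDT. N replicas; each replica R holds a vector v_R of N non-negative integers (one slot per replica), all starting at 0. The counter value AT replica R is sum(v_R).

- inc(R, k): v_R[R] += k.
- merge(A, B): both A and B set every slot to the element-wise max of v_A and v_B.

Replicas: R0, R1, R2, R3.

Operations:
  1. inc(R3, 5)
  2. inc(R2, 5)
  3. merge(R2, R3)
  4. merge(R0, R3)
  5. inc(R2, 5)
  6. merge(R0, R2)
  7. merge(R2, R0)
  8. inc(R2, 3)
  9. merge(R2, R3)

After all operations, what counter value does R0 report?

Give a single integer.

Op 1: inc R3 by 5 -> R3=(0,0,0,5) value=5
Op 2: inc R2 by 5 -> R2=(0,0,5,0) value=5
Op 3: merge R2<->R3 -> R2=(0,0,5,5) R3=(0,0,5,5)
Op 4: merge R0<->R3 -> R0=(0,0,5,5) R3=(0,0,5,5)
Op 5: inc R2 by 5 -> R2=(0,0,10,5) value=15
Op 6: merge R0<->R2 -> R0=(0,0,10,5) R2=(0,0,10,5)
Op 7: merge R2<->R0 -> R2=(0,0,10,5) R0=(0,0,10,5)
Op 8: inc R2 by 3 -> R2=(0,0,13,5) value=18
Op 9: merge R2<->R3 -> R2=(0,0,13,5) R3=(0,0,13,5)

Answer: 15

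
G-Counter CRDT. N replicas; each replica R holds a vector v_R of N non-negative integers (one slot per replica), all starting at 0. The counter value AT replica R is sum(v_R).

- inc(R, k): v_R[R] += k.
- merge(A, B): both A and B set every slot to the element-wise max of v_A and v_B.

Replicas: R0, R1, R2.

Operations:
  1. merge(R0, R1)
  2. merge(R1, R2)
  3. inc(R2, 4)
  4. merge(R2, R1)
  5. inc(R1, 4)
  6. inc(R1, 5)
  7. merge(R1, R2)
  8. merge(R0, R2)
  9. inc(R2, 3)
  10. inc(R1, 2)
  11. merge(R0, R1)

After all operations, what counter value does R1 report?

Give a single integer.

Op 1: merge R0<->R1 -> R0=(0,0,0) R1=(0,0,0)
Op 2: merge R1<->R2 -> R1=(0,0,0) R2=(0,0,0)
Op 3: inc R2 by 4 -> R2=(0,0,4) value=4
Op 4: merge R2<->R1 -> R2=(0,0,4) R1=(0,0,4)
Op 5: inc R1 by 4 -> R1=(0,4,4) value=8
Op 6: inc R1 by 5 -> R1=(0,9,4) value=13
Op 7: merge R1<->R2 -> R1=(0,9,4) R2=(0,9,4)
Op 8: merge R0<->R2 -> R0=(0,9,4) R2=(0,9,4)
Op 9: inc R2 by 3 -> R2=(0,9,7) value=16
Op 10: inc R1 by 2 -> R1=(0,11,4) value=15
Op 11: merge R0<->R1 -> R0=(0,11,4) R1=(0,11,4)

Answer: 15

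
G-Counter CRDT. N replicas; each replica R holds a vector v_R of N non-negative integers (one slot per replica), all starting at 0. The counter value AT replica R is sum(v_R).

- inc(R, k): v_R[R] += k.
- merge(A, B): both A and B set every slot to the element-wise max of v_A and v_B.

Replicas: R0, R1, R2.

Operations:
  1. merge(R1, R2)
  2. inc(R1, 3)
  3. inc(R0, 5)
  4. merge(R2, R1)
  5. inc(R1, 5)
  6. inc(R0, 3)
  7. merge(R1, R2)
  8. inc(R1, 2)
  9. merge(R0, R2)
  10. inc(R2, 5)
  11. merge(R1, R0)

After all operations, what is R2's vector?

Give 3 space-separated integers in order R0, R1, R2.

Op 1: merge R1<->R2 -> R1=(0,0,0) R2=(0,0,0)
Op 2: inc R1 by 3 -> R1=(0,3,0) value=3
Op 3: inc R0 by 5 -> R0=(5,0,0) value=5
Op 4: merge R2<->R1 -> R2=(0,3,0) R1=(0,3,0)
Op 5: inc R1 by 5 -> R1=(0,8,0) value=8
Op 6: inc R0 by 3 -> R0=(8,0,0) value=8
Op 7: merge R1<->R2 -> R1=(0,8,0) R2=(0,8,0)
Op 8: inc R1 by 2 -> R1=(0,10,0) value=10
Op 9: merge R0<->R2 -> R0=(8,8,0) R2=(8,8,0)
Op 10: inc R2 by 5 -> R2=(8,8,5) value=21
Op 11: merge R1<->R0 -> R1=(8,10,0) R0=(8,10,0)

Answer: 8 8 5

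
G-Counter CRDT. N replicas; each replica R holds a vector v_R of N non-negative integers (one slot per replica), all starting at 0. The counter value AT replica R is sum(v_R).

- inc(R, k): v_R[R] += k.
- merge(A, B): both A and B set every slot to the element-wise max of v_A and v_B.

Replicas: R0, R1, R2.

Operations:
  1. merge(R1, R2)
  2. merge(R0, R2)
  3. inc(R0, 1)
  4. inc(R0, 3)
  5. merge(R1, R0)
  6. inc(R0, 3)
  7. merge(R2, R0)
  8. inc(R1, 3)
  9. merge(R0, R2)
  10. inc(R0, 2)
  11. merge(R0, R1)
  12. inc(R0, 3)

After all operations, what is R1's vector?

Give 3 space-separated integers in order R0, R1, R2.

Answer: 9 3 0

Derivation:
Op 1: merge R1<->R2 -> R1=(0,0,0) R2=(0,0,0)
Op 2: merge R0<->R2 -> R0=(0,0,0) R2=(0,0,0)
Op 3: inc R0 by 1 -> R0=(1,0,0) value=1
Op 4: inc R0 by 3 -> R0=(4,0,0) value=4
Op 5: merge R1<->R0 -> R1=(4,0,0) R0=(4,0,0)
Op 6: inc R0 by 3 -> R0=(7,0,0) value=7
Op 7: merge R2<->R0 -> R2=(7,0,0) R0=(7,0,0)
Op 8: inc R1 by 3 -> R1=(4,3,0) value=7
Op 9: merge R0<->R2 -> R0=(7,0,0) R2=(7,0,0)
Op 10: inc R0 by 2 -> R0=(9,0,0) value=9
Op 11: merge R0<->R1 -> R0=(9,3,0) R1=(9,3,0)
Op 12: inc R0 by 3 -> R0=(12,3,0) value=15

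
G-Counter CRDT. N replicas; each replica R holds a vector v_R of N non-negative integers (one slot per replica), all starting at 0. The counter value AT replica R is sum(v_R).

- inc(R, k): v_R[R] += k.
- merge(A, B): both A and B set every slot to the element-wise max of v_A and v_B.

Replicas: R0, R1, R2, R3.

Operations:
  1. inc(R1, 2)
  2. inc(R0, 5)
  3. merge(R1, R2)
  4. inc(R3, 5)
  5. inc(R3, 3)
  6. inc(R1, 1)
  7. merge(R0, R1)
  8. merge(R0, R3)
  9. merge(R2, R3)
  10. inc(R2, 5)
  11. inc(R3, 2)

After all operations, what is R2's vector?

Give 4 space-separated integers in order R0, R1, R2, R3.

Op 1: inc R1 by 2 -> R1=(0,2,0,0) value=2
Op 2: inc R0 by 5 -> R0=(5,0,0,0) value=5
Op 3: merge R1<->R2 -> R1=(0,2,0,0) R2=(0,2,0,0)
Op 4: inc R3 by 5 -> R3=(0,0,0,5) value=5
Op 5: inc R3 by 3 -> R3=(0,0,0,8) value=8
Op 6: inc R1 by 1 -> R1=(0,3,0,0) value=3
Op 7: merge R0<->R1 -> R0=(5,3,0,0) R1=(5,3,0,0)
Op 8: merge R0<->R3 -> R0=(5,3,0,8) R3=(5,3,0,8)
Op 9: merge R2<->R3 -> R2=(5,3,0,8) R3=(5,3,0,8)
Op 10: inc R2 by 5 -> R2=(5,3,5,8) value=21
Op 11: inc R3 by 2 -> R3=(5,3,0,10) value=18

Answer: 5 3 5 8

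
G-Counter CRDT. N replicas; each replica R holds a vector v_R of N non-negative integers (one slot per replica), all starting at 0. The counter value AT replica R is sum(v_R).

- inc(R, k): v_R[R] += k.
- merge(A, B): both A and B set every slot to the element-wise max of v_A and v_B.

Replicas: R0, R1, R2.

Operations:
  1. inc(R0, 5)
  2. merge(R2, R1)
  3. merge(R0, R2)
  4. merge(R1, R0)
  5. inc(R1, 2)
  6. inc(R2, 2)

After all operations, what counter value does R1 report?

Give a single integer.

Op 1: inc R0 by 5 -> R0=(5,0,0) value=5
Op 2: merge R2<->R1 -> R2=(0,0,0) R1=(0,0,0)
Op 3: merge R0<->R2 -> R0=(5,0,0) R2=(5,0,0)
Op 4: merge R1<->R0 -> R1=(5,0,0) R0=(5,0,0)
Op 5: inc R1 by 2 -> R1=(5,2,0) value=7
Op 6: inc R2 by 2 -> R2=(5,0,2) value=7

Answer: 7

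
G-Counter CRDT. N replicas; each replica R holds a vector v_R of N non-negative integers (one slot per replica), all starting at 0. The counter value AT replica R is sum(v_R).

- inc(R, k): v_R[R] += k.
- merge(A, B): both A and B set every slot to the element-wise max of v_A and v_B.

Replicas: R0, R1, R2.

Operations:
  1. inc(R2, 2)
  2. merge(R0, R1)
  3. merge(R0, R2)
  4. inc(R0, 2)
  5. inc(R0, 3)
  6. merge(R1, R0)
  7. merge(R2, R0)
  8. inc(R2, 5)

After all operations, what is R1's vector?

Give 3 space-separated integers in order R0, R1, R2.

Answer: 5 0 2

Derivation:
Op 1: inc R2 by 2 -> R2=(0,0,2) value=2
Op 2: merge R0<->R1 -> R0=(0,0,0) R1=(0,0,0)
Op 3: merge R0<->R2 -> R0=(0,0,2) R2=(0,0,2)
Op 4: inc R0 by 2 -> R0=(2,0,2) value=4
Op 5: inc R0 by 3 -> R0=(5,0,2) value=7
Op 6: merge R1<->R0 -> R1=(5,0,2) R0=(5,0,2)
Op 7: merge R2<->R0 -> R2=(5,0,2) R0=(5,0,2)
Op 8: inc R2 by 5 -> R2=(5,0,7) value=12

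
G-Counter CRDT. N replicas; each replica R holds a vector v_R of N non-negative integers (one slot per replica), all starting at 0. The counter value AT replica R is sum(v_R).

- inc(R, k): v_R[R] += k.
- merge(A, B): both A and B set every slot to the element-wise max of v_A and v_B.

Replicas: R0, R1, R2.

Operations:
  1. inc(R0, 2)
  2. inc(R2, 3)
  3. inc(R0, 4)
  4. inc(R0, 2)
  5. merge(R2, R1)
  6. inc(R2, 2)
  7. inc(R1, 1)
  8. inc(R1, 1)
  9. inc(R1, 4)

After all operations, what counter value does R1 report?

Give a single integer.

Op 1: inc R0 by 2 -> R0=(2,0,0) value=2
Op 2: inc R2 by 3 -> R2=(0,0,3) value=3
Op 3: inc R0 by 4 -> R0=(6,0,0) value=6
Op 4: inc R0 by 2 -> R0=(8,0,0) value=8
Op 5: merge R2<->R1 -> R2=(0,0,3) R1=(0,0,3)
Op 6: inc R2 by 2 -> R2=(0,0,5) value=5
Op 7: inc R1 by 1 -> R1=(0,1,3) value=4
Op 8: inc R1 by 1 -> R1=(0,2,3) value=5
Op 9: inc R1 by 4 -> R1=(0,6,3) value=9

Answer: 9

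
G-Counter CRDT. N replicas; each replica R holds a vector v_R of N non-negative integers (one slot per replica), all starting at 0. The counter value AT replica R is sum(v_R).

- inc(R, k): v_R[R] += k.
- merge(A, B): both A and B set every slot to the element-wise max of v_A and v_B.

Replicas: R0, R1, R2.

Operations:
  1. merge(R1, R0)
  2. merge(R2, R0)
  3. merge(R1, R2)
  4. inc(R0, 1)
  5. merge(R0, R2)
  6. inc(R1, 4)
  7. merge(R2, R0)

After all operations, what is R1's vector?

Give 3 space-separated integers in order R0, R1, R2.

Answer: 0 4 0

Derivation:
Op 1: merge R1<->R0 -> R1=(0,0,0) R0=(0,0,0)
Op 2: merge R2<->R0 -> R2=(0,0,0) R0=(0,0,0)
Op 3: merge R1<->R2 -> R1=(0,0,0) R2=(0,0,0)
Op 4: inc R0 by 1 -> R0=(1,0,0) value=1
Op 5: merge R0<->R2 -> R0=(1,0,0) R2=(1,0,0)
Op 6: inc R1 by 4 -> R1=(0,4,0) value=4
Op 7: merge R2<->R0 -> R2=(1,0,0) R0=(1,0,0)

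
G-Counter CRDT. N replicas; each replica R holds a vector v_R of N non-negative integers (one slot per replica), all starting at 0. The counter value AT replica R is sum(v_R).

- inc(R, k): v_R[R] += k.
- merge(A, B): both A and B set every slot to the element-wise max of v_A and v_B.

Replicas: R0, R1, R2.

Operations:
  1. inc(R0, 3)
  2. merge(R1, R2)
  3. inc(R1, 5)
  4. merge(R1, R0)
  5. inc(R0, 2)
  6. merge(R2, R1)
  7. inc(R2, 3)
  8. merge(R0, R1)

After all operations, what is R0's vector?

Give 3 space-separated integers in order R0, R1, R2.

Answer: 5 5 0

Derivation:
Op 1: inc R0 by 3 -> R0=(3,0,0) value=3
Op 2: merge R1<->R2 -> R1=(0,0,0) R2=(0,0,0)
Op 3: inc R1 by 5 -> R1=(0,5,0) value=5
Op 4: merge R1<->R0 -> R1=(3,5,0) R0=(3,5,0)
Op 5: inc R0 by 2 -> R0=(5,5,0) value=10
Op 6: merge R2<->R1 -> R2=(3,5,0) R1=(3,5,0)
Op 7: inc R2 by 3 -> R2=(3,5,3) value=11
Op 8: merge R0<->R1 -> R0=(5,5,0) R1=(5,5,0)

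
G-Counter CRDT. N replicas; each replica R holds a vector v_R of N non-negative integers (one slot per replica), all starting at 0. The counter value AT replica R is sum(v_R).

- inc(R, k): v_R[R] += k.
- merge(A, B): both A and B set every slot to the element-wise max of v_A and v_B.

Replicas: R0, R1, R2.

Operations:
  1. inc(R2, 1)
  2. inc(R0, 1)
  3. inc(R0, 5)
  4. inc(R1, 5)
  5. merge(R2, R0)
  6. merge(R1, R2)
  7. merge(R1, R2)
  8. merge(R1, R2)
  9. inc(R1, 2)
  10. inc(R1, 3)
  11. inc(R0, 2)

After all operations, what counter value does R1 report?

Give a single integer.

Op 1: inc R2 by 1 -> R2=(0,0,1) value=1
Op 2: inc R0 by 1 -> R0=(1,0,0) value=1
Op 3: inc R0 by 5 -> R0=(6,0,0) value=6
Op 4: inc R1 by 5 -> R1=(0,5,0) value=5
Op 5: merge R2<->R0 -> R2=(6,0,1) R0=(6,0,1)
Op 6: merge R1<->R2 -> R1=(6,5,1) R2=(6,5,1)
Op 7: merge R1<->R2 -> R1=(6,5,1) R2=(6,5,1)
Op 8: merge R1<->R2 -> R1=(6,5,1) R2=(6,5,1)
Op 9: inc R1 by 2 -> R1=(6,7,1) value=14
Op 10: inc R1 by 3 -> R1=(6,10,1) value=17
Op 11: inc R0 by 2 -> R0=(8,0,1) value=9

Answer: 17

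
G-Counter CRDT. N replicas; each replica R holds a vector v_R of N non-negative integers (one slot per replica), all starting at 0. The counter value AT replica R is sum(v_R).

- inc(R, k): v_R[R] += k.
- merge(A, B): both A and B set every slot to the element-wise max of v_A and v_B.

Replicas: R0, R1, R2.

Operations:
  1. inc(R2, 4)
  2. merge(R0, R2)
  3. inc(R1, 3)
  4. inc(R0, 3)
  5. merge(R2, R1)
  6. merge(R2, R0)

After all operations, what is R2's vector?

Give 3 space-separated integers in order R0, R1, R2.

Answer: 3 3 4

Derivation:
Op 1: inc R2 by 4 -> R2=(0,0,4) value=4
Op 2: merge R0<->R2 -> R0=(0,0,4) R2=(0,0,4)
Op 3: inc R1 by 3 -> R1=(0,3,0) value=3
Op 4: inc R0 by 3 -> R0=(3,0,4) value=7
Op 5: merge R2<->R1 -> R2=(0,3,4) R1=(0,3,4)
Op 6: merge R2<->R0 -> R2=(3,3,4) R0=(3,3,4)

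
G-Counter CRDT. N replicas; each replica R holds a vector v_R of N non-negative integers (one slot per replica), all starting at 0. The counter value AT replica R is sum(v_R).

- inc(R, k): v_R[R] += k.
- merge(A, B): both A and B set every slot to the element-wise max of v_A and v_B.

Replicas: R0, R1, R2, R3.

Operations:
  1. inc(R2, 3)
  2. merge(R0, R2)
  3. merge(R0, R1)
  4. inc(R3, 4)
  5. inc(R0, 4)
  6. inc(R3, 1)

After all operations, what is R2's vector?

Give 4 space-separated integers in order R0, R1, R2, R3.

Op 1: inc R2 by 3 -> R2=(0,0,3,0) value=3
Op 2: merge R0<->R2 -> R0=(0,0,3,0) R2=(0,0,3,0)
Op 3: merge R0<->R1 -> R0=(0,0,3,0) R1=(0,0,3,0)
Op 4: inc R3 by 4 -> R3=(0,0,0,4) value=4
Op 5: inc R0 by 4 -> R0=(4,0,3,0) value=7
Op 6: inc R3 by 1 -> R3=(0,0,0,5) value=5

Answer: 0 0 3 0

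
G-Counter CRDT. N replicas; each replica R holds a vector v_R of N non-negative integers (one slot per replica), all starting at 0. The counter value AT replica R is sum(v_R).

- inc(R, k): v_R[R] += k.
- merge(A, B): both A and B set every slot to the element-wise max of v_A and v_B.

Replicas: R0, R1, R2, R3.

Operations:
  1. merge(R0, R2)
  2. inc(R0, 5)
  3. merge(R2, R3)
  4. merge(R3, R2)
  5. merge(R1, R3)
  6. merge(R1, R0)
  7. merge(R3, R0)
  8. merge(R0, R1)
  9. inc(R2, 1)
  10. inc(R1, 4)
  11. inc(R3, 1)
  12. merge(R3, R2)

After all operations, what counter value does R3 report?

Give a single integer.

Answer: 7

Derivation:
Op 1: merge R0<->R2 -> R0=(0,0,0,0) R2=(0,0,0,0)
Op 2: inc R0 by 5 -> R0=(5,0,0,0) value=5
Op 3: merge R2<->R3 -> R2=(0,0,0,0) R3=(0,0,0,0)
Op 4: merge R3<->R2 -> R3=(0,0,0,0) R2=(0,0,0,0)
Op 5: merge R1<->R3 -> R1=(0,0,0,0) R3=(0,0,0,0)
Op 6: merge R1<->R0 -> R1=(5,0,0,0) R0=(5,0,0,0)
Op 7: merge R3<->R0 -> R3=(5,0,0,0) R0=(5,0,0,0)
Op 8: merge R0<->R1 -> R0=(5,0,0,0) R1=(5,0,0,0)
Op 9: inc R2 by 1 -> R2=(0,0,1,0) value=1
Op 10: inc R1 by 4 -> R1=(5,4,0,0) value=9
Op 11: inc R3 by 1 -> R3=(5,0,0,1) value=6
Op 12: merge R3<->R2 -> R3=(5,0,1,1) R2=(5,0,1,1)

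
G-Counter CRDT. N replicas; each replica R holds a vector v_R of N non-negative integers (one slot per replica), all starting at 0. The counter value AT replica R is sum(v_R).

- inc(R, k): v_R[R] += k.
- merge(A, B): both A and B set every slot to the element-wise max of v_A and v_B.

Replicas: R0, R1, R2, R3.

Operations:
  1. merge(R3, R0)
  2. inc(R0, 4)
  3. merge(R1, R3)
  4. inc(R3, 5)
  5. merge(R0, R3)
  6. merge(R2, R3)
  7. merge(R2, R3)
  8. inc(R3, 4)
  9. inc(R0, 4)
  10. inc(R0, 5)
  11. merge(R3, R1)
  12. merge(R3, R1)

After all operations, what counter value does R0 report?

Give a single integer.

Op 1: merge R3<->R0 -> R3=(0,0,0,0) R0=(0,0,0,0)
Op 2: inc R0 by 4 -> R0=(4,0,0,0) value=4
Op 3: merge R1<->R3 -> R1=(0,0,0,0) R3=(0,0,0,0)
Op 4: inc R3 by 5 -> R3=(0,0,0,5) value=5
Op 5: merge R0<->R3 -> R0=(4,0,0,5) R3=(4,0,0,5)
Op 6: merge R2<->R3 -> R2=(4,0,0,5) R3=(4,0,0,5)
Op 7: merge R2<->R3 -> R2=(4,0,0,5) R3=(4,0,0,5)
Op 8: inc R3 by 4 -> R3=(4,0,0,9) value=13
Op 9: inc R0 by 4 -> R0=(8,0,0,5) value=13
Op 10: inc R0 by 5 -> R0=(13,0,0,5) value=18
Op 11: merge R3<->R1 -> R3=(4,0,0,9) R1=(4,0,0,9)
Op 12: merge R3<->R1 -> R3=(4,0,0,9) R1=(4,0,0,9)

Answer: 18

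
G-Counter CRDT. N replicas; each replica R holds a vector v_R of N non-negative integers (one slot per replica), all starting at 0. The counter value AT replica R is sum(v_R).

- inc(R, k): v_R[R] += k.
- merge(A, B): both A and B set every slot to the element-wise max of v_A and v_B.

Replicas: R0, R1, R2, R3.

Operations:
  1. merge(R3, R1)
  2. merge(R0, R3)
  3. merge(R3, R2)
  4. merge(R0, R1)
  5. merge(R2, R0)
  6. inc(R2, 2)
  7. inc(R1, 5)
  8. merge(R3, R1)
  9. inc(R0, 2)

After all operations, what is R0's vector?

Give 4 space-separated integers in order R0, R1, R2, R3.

Answer: 2 0 0 0

Derivation:
Op 1: merge R3<->R1 -> R3=(0,0,0,0) R1=(0,0,0,0)
Op 2: merge R0<->R3 -> R0=(0,0,0,0) R3=(0,0,0,0)
Op 3: merge R3<->R2 -> R3=(0,0,0,0) R2=(0,0,0,0)
Op 4: merge R0<->R1 -> R0=(0,0,0,0) R1=(0,0,0,0)
Op 5: merge R2<->R0 -> R2=(0,0,0,0) R0=(0,0,0,0)
Op 6: inc R2 by 2 -> R2=(0,0,2,0) value=2
Op 7: inc R1 by 5 -> R1=(0,5,0,0) value=5
Op 8: merge R3<->R1 -> R3=(0,5,0,0) R1=(0,5,0,0)
Op 9: inc R0 by 2 -> R0=(2,0,0,0) value=2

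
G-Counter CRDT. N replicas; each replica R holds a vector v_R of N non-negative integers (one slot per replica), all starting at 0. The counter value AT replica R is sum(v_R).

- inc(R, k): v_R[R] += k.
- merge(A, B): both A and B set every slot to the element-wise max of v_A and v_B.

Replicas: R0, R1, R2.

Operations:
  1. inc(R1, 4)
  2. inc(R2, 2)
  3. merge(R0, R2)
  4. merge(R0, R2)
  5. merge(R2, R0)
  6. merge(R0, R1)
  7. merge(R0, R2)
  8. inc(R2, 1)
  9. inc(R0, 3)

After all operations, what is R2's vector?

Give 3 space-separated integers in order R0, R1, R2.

Op 1: inc R1 by 4 -> R1=(0,4,0) value=4
Op 2: inc R2 by 2 -> R2=(0,0,2) value=2
Op 3: merge R0<->R2 -> R0=(0,0,2) R2=(0,0,2)
Op 4: merge R0<->R2 -> R0=(0,0,2) R2=(0,0,2)
Op 5: merge R2<->R0 -> R2=(0,0,2) R0=(0,0,2)
Op 6: merge R0<->R1 -> R0=(0,4,2) R1=(0,4,2)
Op 7: merge R0<->R2 -> R0=(0,4,2) R2=(0,4,2)
Op 8: inc R2 by 1 -> R2=(0,4,3) value=7
Op 9: inc R0 by 3 -> R0=(3,4,2) value=9

Answer: 0 4 3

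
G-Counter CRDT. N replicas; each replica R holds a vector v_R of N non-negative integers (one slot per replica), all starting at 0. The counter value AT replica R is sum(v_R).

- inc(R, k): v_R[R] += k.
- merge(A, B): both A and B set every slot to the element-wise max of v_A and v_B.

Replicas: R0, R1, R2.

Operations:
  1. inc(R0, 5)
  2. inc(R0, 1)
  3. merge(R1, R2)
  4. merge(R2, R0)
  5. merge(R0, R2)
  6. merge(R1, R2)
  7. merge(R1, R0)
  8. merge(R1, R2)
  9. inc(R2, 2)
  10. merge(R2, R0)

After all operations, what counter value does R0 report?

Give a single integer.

Answer: 8

Derivation:
Op 1: inc R0 by 5 -> R0=(5,0,0) value=5
Op 2: inc R0 by 1 -> R0=(6,0,0) value=6
Op 3: merge R1<->R2 -> R1=(0,0,0) R2=(0,0,0)
Op 4: merge R2<->R0 -> R2=(6,0,0) R0=(6,0,0)
Op 5: merge R0<->R2 -> R0=(6,0,0) R2=(6,0,0)
Op 6: merge R1<->R2 -> R1=(6,0,0) R2=(6,0,0)
Op 7: merge R1<->R0 -> R1=(6,0,0) R0=(6,0,0)
Op 8: merge R1<->R2 -> R1=(6,0,0) R2=(6,0,0)
Op 9: inc R2 by 2 -> R2=(6,0,2) value=8
Op 10: merge R2<->R0 -> R2=(6,0,2) R0=(6,0,2)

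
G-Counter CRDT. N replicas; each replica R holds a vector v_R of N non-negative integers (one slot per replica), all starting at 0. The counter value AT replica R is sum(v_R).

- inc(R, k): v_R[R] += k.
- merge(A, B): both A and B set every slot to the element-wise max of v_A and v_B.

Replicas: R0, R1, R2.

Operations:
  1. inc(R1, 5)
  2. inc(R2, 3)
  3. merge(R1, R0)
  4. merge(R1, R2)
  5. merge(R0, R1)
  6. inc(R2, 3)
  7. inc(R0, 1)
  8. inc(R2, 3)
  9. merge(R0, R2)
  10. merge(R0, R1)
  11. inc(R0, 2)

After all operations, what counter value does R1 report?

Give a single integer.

Answer: 15

Derivation:
Op 1: inc R1 by 5 -> R1=(0,5,0) value=5
Op 2: inc R2 by 3 -> R2=(0,0,3) value=3
Op 3: merge R1<->R0 -> R1=(0,5,0) R0=(0,5,0)
Op 4: merge R1<->R2 -> R1=(0,5,3) R2=(0,5,3)
Op 5: merge R0<->R1 -> R0=(0,5,3) R1=(0,5,3)
Op 6: inc R2 by 3 -> R2=(0,5,6) value=11
Op 7: inc R0 by 1 -> R0=(1,5,3) value=9
Op 8: inc R2 by 3 -> R2=(0,5,9) value=14
Op 9: merge R0<->R2 -> R0=(1,5,9) R2=(1,5,9)
Op 10: merge R0<->R1 -> R0=(1,5,9) R1=(1,5,9)
Op 11: inc R0 by 2 -> R0=(3,5,9) value=17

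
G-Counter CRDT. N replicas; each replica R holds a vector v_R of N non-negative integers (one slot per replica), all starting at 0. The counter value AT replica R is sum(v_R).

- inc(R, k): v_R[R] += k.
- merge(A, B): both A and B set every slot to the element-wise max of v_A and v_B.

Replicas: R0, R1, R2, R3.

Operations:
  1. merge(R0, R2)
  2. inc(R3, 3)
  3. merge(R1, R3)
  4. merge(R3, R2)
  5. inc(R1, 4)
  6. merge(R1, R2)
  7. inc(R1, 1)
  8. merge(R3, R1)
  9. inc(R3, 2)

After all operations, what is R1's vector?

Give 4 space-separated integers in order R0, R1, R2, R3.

Answer: 0 5 0 3

Derivation:
Op 1: merge R0<->R2 -> R0=(0,0,0,0) R2=(0,0,0,0)
Op 2: inc R3 by 3 -> R3=(0,0,0,3) value=3
Op 3: merge R1<->R3 -> R1=(0,0,0,3) R3=(0,0,0,3)
Op 4: merge R3<->R2 -> R3=(0,0,0,3) R2=(0,0,0,3)
Op 5: inc R1 by 4 -> R1=(0,4,0,3) value=7
Op 6: merge R1<->R2 -> R1=(0,4,0,3) R2=(0,4,0,3)
Op 7: inc R1 by 1 -> R1=(0,5,0,3) value=8
Op 8: merge R3<->R1 -> R3=(0,5,0,3) R1=(0,5,0,3)
Op 9: inc R3 by 2 -> R3=(0,5,0,5) value=10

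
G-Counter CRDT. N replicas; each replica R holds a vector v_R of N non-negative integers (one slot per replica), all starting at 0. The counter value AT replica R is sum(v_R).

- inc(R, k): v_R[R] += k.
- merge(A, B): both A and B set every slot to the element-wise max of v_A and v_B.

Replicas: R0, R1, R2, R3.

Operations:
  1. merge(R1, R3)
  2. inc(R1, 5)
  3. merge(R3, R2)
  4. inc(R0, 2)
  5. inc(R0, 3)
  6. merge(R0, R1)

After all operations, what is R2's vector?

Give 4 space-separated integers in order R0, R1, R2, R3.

Op 1: merge R1<->R3 -> R1=(0,0,0,0) R3=(0,0,0,0)
Op 2: inc R1 by 5 -> R1=(0,5,0,0) value=5
Op 3: merge R3<->R2 -> R3=(0,0,0,0) R2=(0,0,0,0)
Op 4: inc R0 by 2 -> R0=(2,0,0,0) value=2
Op 5: inc R0 by 3 -> R0=(5,0,0,0) value=5
Op 6: merge R0<->R1 -> R0=(5,5,0,0) R1=(5,5,0,0)

Answer: 0 0 0 0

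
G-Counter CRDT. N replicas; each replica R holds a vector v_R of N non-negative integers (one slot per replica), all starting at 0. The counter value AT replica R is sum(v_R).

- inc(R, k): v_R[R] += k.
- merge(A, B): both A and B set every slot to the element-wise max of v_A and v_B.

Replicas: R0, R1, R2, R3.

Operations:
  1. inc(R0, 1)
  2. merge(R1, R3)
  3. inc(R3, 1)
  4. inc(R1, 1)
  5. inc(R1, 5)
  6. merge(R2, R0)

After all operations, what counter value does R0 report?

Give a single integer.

Op 1: inc R0 by 1 -> R0=(1,0,0,0) value=1
Op 2: merge R1<->R3 -> R1=(0,0,0,0) R3=(0,0,0,0)
Op 3: inc R3 by 1 -> R3=(0,0,0,1) value=1
Op 4: inc R1 by 1 -> R1=(0,1,0,0) value=1
Op 5: inc R1 by 5 -> R1=(0,6,0,0) value=6
Op 6: merge R2<->R0 -> R2=(1,0,0,0) R0=(1,0,0,0)

Answer: 1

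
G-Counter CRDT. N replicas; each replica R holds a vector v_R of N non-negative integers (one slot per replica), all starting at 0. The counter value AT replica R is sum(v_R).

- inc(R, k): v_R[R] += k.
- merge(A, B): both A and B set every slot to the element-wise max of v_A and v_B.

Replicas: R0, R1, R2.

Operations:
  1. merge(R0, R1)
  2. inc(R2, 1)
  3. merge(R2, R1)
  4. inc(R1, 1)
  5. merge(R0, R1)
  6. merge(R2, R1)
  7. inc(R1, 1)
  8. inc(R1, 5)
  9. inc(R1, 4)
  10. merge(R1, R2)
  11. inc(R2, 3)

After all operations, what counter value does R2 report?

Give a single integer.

Answer: 15

Derivation:
Op 1: merge R0<->R1 -> R0=(0,0,0) R1=(0,0,0)
Op 2: inc R2 by 1 -> R2=(0,0,1) value=1
Op 3: merge R2<->R1 -> R2=(0,0,1) R1=(0,0,1)
Op 4: inc R1 by 1 -> R1=(0,1,1) value=2
Op 5: merge R0<->R1 -> R0=(0,1,1) R1=(0,1,1)
Op 6: merge R2<->R1 -> R2=(0,1,1) R1=(0,1,1)
Op 7: inc R1 by 1 -> R1=(0,2,1) value=3
Op 8: inc R1 by 5 -> R1=(0,7,1) value=8
Op 9: inc R1 by 4 -> R1=(0,11,1) value=12
Op 10: merge R1<->R2 -> R1=(0,11,1) R2=(0,11,1)
Op 11: inc R2 by 3 -> R2=(0,11,4) value=15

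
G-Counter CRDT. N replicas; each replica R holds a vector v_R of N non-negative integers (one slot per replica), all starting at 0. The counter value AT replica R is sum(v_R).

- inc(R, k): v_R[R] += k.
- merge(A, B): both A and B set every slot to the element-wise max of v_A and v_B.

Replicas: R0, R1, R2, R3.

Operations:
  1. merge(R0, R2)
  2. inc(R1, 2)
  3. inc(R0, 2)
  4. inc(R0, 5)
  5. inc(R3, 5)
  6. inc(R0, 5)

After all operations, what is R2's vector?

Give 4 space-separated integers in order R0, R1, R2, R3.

Op 1: merge R0<->R2 -> R0=(0,0,0,0) R2=(0,0,0,0)
Op 2: inc R1 by 2 -> R1=(0,2,0,0) value=2
Op 3: inc R0 by 2 -> R0=(2,0,0,0) value=2
Op 4: inc R0 by 5 -> R0=(7,0,0,0) value=7
Op 5: inc R3 by 5 -> R3=(0,0,0,5) value=5
Op 6: inc R0 by 5 -> R0=(12,0,0,0) value=12

Answer: 0 0 0 0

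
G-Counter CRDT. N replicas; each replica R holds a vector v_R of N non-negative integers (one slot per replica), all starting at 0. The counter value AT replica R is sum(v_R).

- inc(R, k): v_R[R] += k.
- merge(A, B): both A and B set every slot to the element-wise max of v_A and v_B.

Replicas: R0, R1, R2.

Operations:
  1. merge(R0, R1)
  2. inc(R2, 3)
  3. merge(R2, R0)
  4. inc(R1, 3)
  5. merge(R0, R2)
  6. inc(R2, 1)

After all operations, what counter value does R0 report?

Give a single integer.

Op 1: merge R0<->R1 -> R0=(0,0,0) R1=(0,0,0)
Op 2: inc R2 by 3 -> R2=(0,0,3) value=3
Op 3: merge R2<->R0 -> R2=(0,0,3) R0=(0,0,3)
Op 4: inc R1 by 3 -> R1=(0,3,0) value=3
Op 5: merge R0<->R2 -> R0=(0,0,3) R2=(0,0,3)
Op 6: inc R2 by 1 -> R2=(0,0,4) value=4

Answer: 3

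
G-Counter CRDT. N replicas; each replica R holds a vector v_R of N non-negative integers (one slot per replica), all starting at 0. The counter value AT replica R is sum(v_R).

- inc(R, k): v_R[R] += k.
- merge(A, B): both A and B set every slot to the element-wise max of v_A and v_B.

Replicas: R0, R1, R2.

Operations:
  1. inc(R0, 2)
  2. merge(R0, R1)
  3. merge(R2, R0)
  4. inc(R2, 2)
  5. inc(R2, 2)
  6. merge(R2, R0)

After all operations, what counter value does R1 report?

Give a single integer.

Op 1: inc R0 by 2 -> R0=(2,0,0) value=2
Op 2: merge R0<->R1 -> R0=(2,0,0) R1=(2,0,0)
Op 3: merge R2<->R0 -> R2=(2,0,0) R0=(2,0,0)
Op 4: inc R2 by 2 -> R2=(2,0,2) value=4
Op 5: inc R2 by 2 -> R2=(2,0,4) value=6
Op 6: merge R2<->R0 -> R2=(2,0,4) R0=(2,0,4)

Answer: 2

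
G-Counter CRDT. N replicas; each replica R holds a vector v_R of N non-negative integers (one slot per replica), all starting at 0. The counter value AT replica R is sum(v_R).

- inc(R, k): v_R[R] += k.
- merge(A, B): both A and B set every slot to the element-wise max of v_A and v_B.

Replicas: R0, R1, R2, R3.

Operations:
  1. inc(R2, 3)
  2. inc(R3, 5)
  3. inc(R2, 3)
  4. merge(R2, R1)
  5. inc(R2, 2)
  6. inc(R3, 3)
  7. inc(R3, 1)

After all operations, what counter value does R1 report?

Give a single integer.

Op 1: inc R2 by 3 -> R2=(0,0,3,0) value=3
Op 2: inc R3 by 5 -> R3=(0,0,0,5) value=5
Op 3: inc R2 by 3 -> R2=(0,0,6,0) value=6
Op 4: merge R2<->R1 -> R2=(0,0,6,0) R1=(0,0,6,0)
Op 5: inc R2 by 2 -> R2=(0,0,8,0) value=8
Op 6: inc R3 by 3 -> R3=(0,0,0,8) value=8
Op 7: inc R3 by 1 -> R3=(0,0,0,9) value=9

Answer: 6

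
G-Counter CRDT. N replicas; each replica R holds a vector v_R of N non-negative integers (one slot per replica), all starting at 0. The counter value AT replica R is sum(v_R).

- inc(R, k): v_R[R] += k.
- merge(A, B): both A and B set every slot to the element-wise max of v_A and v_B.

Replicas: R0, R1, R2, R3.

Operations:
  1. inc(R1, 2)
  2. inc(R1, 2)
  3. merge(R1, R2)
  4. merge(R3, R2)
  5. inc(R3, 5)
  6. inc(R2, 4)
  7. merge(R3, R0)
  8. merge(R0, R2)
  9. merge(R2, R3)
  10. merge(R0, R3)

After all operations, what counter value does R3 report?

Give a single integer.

Op 1: inc R1 by 2 -> R1=(0,2,0,0) value=2
Op 2: inc R1 by 2 -> R1=(0,4,0,0) value=4
Op 3: merge R1<->R2 -> R1=(0,4,0,0) R2=(0,4,0,0)
Op 4: merge R3<->R2 -> R3=(0,4,0,0) R2=(0,4,0,0)
Op 5: inc R3 by 5 -> R3=(0,4,0,5) value=9
Op 6: inc R2 by 4 -> R2=(0,4,4,0) value=8
Op 7: merge R3<->R0 -> R3=(0,4,0,5) R0=(0,4,0,5)
Op 8: merge R0<->R2 -> R0=(0,4,4,5) R2=(0,4,4,5)
Op 9: merge R2<->R3 -> R2=(0,4,4,5) R3=(0,4,4,5)
Op 10: merge R0<->R3 -> R0=(0,4,4,5) R3=(0,4,4,5)

Answer: 13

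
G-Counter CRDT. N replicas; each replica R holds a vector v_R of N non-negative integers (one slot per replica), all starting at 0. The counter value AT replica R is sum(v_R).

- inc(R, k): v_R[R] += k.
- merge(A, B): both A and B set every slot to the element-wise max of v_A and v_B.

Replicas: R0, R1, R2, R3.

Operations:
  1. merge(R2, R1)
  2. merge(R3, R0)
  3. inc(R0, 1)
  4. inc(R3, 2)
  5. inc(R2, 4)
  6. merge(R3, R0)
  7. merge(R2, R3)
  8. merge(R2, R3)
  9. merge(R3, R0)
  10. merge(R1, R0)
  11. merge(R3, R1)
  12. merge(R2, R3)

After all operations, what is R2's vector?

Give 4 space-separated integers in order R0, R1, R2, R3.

Op 1: merge R2<->R1 -> R2=(0,0,0,0) R1=(0,0,0,0)
Op 2: merge R3<->R0 -> R3=(0,0,0,0) R0=(0,0,0,0)
Op 3: inc R0 by 1 -> R0=(1,0,0,0) value=1
Op 4: inc R3 by 2 -> R3=(0,0,0,2) value=2
Op 5: inc R2 by 4 -> R2=(0,0,4,0) value=4
Op 6: merge R3<->R0 -> R3=(1,0,0,2) R0=(1,0,0,2)
Op 7: merge R2<->R3 -> R2=(1,0,4,2) R3=(1,0,4,2)
Op 8: merge R2<->R3 -> R2=(1,0,4,2) R3=(1,0,4,2)
Op 9: merge R3<->R0 -> R3=(1,0,4,2) R0=(1,0,4,2)
Op 10: merge R1<->R0 -> R1=(1,0,4,2) R0=(1,0,4,2)
Op 11: merge R3<->R1 -> R3=(1,0,4,2) R1=(1,0,4,2)
Op 12: merge R2<->R3 -> R2=(1,0,4,2) R3=(1,0,4,2)

Answer: 1 0 4 2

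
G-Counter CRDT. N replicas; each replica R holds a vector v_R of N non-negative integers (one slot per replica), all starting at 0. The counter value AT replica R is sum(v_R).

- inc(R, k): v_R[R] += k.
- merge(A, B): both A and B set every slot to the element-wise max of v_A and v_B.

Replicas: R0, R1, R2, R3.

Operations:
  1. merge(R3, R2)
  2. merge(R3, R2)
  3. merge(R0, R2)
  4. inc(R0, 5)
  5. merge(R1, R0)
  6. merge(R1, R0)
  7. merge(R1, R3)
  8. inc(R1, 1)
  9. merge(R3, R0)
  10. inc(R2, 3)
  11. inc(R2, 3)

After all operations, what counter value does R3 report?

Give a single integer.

Answer: 5

Derivation:
Op 1: merge R3<->R2 -> R3=(0,0,0,0) R2=(0,0,0,0)
Op 2: merge R3<->R2 -> R3=(0,0,0,0) R2=(0,0,0,0)
Op 3: merge R0<->R2 -> R0=(0,0,0,0) R2=(0,0,0,0)
Op 4: inc R0 by 5 -> R0=(5,0,0,0) value=5
Op 5: merge R1<->R0 -> R1=(5,0,0,0) R0=(5,0,0,0)
Op 6: merge R1<->R0 -> R1=(5,0,0,0) R0=(5,0,0,0)
Op 7: merge R1<->R3 -> R1=(5,0,0,0) R3=(5,0,0,0)
Op 8: inc R1 by 1 -> R1=(5,1,0,0) value=6
Op 9: merge R3<->R0 -> R3=(5,0,0,0) R0=(5,0,0,0)
Op 10: inc R2 by 3 -> R2=(0,0,3,0) value=3
Op 11: inc R2 by 3 -> R2=(0,0,6,0) value=6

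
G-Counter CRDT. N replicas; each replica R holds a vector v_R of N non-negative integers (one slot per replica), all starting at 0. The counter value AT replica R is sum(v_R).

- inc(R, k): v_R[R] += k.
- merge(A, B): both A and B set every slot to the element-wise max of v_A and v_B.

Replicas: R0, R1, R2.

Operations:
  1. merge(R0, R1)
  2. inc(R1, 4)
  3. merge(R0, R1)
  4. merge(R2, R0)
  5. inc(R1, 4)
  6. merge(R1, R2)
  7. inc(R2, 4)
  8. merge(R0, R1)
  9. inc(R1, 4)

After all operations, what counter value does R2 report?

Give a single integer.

Op 1: merge R0<->R1 -> R0=(0,0,0) R1=(0,0,0)
Op 2: inc R1 by 4 -> R1=(0,4,0) value=4
Op 3: merge R0<->R1 -> R0=(0,4,0) R1=(0,4,0)
Op 4: merge R2<->R0 -> R2=(0,4,0) R0=(0,4,0)
Op 5: inc R1 by 4 -> R1=(0,8,0) value=8
Op 6: merge R1<->R2 -> R1=(0,8,0) R2=(0,8,0)
Op 7: inc R2 by 4 -> R2=(0,8,4) value=12
Op 8: merge R0<->R1 -> R0=(0,8,0) R1=(0,8,0)
Op 9: inc R1 by 4 -> R1=(0,12,0) value=12

Answer: 12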